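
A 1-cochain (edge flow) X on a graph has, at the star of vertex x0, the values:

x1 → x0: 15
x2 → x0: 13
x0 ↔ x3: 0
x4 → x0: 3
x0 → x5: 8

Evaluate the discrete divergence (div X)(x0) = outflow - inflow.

Divergence = sum of outgoing flows = (-15) + (-13) + 0 + (-3) + 8 = -23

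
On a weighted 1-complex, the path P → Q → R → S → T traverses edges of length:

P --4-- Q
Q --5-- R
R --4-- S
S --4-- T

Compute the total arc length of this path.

Arc length = 4 + 5 + 4 + 4 = 17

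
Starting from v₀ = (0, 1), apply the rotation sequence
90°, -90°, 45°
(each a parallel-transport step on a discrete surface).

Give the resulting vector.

Total rotation: 90° + (-90°) + 45° = 45°. Final vector: (-0.7071, 0.7071)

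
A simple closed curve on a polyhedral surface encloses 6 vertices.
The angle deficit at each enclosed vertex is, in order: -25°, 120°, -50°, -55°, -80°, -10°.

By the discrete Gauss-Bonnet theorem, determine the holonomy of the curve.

Holonomy = total enclosed curvature = (-25°) + 120° + (-50°) + (-55°) + (-80°) + (-10°) = -100°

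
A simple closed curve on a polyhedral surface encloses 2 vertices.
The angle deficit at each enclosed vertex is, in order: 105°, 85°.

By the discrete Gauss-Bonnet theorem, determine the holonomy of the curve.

Holonomy = total enclosed curvature = 105° + 85° = 190°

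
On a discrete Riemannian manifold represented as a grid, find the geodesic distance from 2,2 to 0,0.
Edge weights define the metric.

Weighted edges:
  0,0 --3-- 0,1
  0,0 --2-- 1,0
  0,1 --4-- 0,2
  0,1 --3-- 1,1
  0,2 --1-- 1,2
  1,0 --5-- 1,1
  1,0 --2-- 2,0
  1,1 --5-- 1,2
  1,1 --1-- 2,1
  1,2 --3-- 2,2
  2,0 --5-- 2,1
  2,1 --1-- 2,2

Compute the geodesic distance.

Shortest path: 2,2 → 2,1 → 1,1 → 0,1 → 0,0, total weight = 8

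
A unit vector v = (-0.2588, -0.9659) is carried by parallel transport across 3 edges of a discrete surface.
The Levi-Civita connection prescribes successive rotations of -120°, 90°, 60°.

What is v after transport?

Total rotation: (-120°) + 90° + 60° = 30°. Final vector: (0.2588, -0.9659)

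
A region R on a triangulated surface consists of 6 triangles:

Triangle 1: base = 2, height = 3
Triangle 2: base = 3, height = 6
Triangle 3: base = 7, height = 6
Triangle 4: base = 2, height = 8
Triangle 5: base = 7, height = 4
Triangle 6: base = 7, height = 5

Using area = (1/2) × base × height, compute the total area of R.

(1/2)×2×3 + (1/2)×3×6 + (1/2)×7×6 + (1/2)×2×8 + (1/2)×7×4 + (1/2)×7×5 = 72.5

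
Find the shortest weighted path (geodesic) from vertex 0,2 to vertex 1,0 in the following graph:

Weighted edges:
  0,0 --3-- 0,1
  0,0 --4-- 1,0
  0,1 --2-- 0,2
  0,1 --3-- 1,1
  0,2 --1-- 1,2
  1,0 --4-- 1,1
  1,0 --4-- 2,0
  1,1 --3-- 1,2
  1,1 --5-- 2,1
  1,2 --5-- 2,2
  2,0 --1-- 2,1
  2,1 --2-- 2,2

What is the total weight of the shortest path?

Shortest path: 0,2 → 1,2 → 1,1 → 1,0, total weight = 8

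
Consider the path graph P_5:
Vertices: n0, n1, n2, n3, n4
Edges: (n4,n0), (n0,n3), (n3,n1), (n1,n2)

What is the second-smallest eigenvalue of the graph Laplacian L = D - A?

The path graph P_n has Laplacian eigenvalues λ_k = 2 − 2cos(kπ/n), k = 0, 1, …, n−1. Here n = 5:
k=0: 2 − 2cos(0) = 0.0; k=1: 2 − 2cos(π/5) = 0.382; k=2: 2 − 2cos(2π/5) = 1.382; k=3: 2 − 2cos(3π/5) = 2.618; k=4: 2 − 2cos(4π/5) = 3.618.
Laplacian eigenvalues: [0.0, 0.382, 1.382, 2.618, 3.618]. Algebraic connectivity (smallest non-zero eigenvalue) = 0.382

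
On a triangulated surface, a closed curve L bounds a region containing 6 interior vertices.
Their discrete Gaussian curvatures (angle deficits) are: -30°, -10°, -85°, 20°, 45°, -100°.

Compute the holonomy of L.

Holonomy = total enclosed curvature = (-30°) + (-10°) + (-85°) + 20° + 45° + (-100°) = -160°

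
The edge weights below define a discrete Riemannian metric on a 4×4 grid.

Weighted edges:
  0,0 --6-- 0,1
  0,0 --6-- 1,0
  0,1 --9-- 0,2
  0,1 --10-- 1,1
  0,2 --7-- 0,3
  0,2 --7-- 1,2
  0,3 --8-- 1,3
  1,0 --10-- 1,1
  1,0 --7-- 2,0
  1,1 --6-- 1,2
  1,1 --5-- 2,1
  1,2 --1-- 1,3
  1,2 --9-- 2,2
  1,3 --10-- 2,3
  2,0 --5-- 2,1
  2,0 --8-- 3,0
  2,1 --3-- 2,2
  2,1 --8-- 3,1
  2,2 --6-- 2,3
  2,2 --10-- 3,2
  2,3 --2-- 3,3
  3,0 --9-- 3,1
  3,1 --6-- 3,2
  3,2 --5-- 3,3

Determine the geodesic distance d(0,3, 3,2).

Shortest path: 0,3 → 1,3 → 2,3 → 3,3 → 3,2, total weight = 25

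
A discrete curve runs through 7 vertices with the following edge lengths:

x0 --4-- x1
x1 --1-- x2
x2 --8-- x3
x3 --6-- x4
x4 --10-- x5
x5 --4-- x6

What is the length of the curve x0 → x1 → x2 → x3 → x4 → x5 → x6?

Arc length = 4 + 1 + 8 + 6 + 10 + 4 = 33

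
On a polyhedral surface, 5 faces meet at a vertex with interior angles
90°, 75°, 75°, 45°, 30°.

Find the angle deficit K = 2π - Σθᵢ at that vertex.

Sum of angles = 315°. K = 360° - 315° = 45°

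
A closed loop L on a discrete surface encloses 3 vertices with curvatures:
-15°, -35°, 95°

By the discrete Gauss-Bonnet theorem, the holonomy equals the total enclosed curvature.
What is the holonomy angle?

Holonomy = total enclosed curvature = (-15°) + (-35°) + 95° = 45°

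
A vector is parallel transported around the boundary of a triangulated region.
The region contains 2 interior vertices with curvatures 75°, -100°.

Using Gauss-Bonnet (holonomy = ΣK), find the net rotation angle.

Holonomy = total enclosed curvature = 75° + (-100°) = -25°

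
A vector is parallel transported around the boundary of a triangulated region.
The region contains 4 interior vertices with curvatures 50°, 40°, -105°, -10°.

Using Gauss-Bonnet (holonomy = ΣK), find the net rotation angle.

Holonomy = total enclosed curvature = 50° + 40° + (-105°) + (-10°) = -25°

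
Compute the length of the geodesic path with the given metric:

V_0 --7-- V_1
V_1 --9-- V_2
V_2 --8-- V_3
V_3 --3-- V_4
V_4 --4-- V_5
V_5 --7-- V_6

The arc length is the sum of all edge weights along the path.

Arc length = 7 + 9 + 8 + 3 + 4 + 7 = 38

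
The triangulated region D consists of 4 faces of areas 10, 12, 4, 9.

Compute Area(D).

10 + 12 + 4 + 9 = 35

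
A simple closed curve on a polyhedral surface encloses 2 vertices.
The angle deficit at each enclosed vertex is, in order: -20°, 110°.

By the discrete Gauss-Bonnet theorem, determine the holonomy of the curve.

Holonomy = total enclosed curvature = (-20°) + 110° = 90°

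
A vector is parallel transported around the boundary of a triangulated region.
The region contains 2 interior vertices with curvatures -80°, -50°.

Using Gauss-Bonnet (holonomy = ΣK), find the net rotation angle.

Holonomy = total enclosed curvature = (-80°) + (-50°) = -130°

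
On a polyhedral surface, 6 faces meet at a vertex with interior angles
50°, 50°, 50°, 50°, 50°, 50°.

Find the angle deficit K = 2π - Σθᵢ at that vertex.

Sum of angles = 300°. K = 360° - 300° = 60° = π/3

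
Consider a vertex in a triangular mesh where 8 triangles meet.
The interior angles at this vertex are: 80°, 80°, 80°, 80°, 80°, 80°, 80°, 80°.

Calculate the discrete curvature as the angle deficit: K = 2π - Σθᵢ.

Sum of angles = 640°. K = 360° - 640° = -280°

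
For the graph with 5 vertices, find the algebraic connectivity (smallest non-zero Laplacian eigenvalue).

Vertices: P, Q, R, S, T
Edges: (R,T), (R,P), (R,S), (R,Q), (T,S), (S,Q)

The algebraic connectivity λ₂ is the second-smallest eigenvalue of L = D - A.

Degrees: deg(P) = 1, deg(Q) = 2, deg(R) = 4, deg(S) = 3, deg(T) = 2.
L = D − A with rows/columns ordered (P, Q, R, S, T):
  [ 1,  0, -1,  0,  0]
  [ 0,  2, -1, -1,  0]
  [-1, -1,  4, -1, -1]
  [ 0, -1, -1,  3, -1]
  [ 0,  0, -1, -1,  2]
Characteristic polynomial: det(λI − L) = λ(λ − 1)(λ − 2)(λ − 4)(λ − 5).
Roots: λ = 0; (λ − 1) = 0 ⇒ λ = 1; (λ − 2) = 0 ⇒ λ = 2; (λ − 4) = 0 ⇒ λ = 4; (λ − 5) = 0 ⇒ λ = 5.
(Check: the roots sum (with multiplicity) to 12, matching trace L = Σdeg = 2·6 = 12.)
Laplacian eigenvalues: [0.0, 1.0, 2.0, 4.0, 5.0]. Algebraic connectivity (smallest non-zero eigenvalue) = 1.0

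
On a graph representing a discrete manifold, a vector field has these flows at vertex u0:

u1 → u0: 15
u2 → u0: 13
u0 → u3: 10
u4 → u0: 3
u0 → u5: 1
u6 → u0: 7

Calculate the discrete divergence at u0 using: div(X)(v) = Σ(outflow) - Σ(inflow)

Divergence = sum of outgoing flows = (-15) + (-13) + 10 + (-3) + 1 + (-7) = -27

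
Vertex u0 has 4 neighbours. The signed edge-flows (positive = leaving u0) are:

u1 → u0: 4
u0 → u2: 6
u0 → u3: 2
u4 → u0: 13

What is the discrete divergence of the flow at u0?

Divergence = sum of outgoing flows = (-4) + 6 + 2 + (-13) = -9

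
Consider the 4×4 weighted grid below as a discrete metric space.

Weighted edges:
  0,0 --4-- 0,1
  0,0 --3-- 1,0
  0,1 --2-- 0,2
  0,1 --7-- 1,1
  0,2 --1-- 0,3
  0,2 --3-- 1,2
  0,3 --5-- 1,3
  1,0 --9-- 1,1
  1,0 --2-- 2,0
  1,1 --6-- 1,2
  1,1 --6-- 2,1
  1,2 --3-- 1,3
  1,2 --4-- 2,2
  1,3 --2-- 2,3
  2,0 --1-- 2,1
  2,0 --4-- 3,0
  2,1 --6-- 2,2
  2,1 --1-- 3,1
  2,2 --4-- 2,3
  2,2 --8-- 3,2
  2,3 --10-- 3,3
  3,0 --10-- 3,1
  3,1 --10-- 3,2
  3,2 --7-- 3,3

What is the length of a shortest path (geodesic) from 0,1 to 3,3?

Shortest path: 0,1 → 0,2 → 0,3 → 1,3 → 2,3 → 3,3, total weight = 20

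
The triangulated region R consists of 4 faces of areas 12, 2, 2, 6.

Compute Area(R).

12 + 2 + 2 + 6 = 22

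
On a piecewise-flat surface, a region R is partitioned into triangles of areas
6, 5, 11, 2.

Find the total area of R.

6 + 5 + 11 + 2 = 24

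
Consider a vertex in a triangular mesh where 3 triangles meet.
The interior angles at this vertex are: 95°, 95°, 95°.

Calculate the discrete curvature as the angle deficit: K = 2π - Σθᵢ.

Sum of angles = 285°. K = 360° - 285° = 75° = 5π/12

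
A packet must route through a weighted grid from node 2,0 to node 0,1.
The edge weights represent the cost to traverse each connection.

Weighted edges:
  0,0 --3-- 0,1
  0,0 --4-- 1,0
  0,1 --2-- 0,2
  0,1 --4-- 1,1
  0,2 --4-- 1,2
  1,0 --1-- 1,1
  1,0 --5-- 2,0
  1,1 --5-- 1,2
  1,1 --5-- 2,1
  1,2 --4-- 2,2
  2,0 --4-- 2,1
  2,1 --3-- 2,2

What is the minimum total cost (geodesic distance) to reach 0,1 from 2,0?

Shortest path: 2,0 → 1,0 → 1,1 → 0,1, total weight = 10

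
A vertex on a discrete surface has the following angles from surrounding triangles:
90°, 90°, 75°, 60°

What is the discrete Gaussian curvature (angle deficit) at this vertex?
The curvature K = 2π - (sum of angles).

Sum of angles = 315°. K = 360° - 315° = 45° = π/4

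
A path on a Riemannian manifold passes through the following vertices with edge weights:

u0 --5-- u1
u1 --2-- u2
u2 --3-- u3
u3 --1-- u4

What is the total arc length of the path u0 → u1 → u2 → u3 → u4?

Arc length = 5 + 2 + 3 + 1 = 11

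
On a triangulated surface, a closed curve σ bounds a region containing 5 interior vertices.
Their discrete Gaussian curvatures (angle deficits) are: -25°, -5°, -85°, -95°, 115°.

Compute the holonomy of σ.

Holonomy = total enclosed curvature = (-25°) + (-5°) + (-85°) + (-95°) + 115° = -95°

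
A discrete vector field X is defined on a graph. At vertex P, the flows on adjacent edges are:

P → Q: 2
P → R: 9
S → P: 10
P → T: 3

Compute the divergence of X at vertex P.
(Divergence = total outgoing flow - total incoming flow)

Divergence = sum of outgoing flows = 2 + 9 + (-10) + 3 = 4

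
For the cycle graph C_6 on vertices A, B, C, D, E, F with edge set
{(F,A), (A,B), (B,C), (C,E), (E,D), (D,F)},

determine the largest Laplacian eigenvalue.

The cycle graph C_n has Laplacian eigenvalues λ_k = 2 − 2cos(2πk/n), k = 0, 1, …, n−1. Here n = 6:
k=0: 2 − 2cos(0) = 0.0; k=1: 2 − 2cos(π/3) = 1.0; k=2: 2 − 2cos(2π/3) = 3.0; k=3: 2 − 2cos(π) = 4.0; k=4: 2 − 2cos(4π/3) = 3.0; k=5: 2 − 2cos(5π/3) = 1.0.
Laplacian eigenvalues: [0.0, 1.0, 1.0, 3.0, 3.0, 4.0]. Largest eigenvalue (spectral radius) = 4.0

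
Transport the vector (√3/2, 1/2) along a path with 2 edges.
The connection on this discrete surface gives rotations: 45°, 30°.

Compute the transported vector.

Total rotation: 45° + 30° = 75°. Final vector: (-0.2588, 0.9659)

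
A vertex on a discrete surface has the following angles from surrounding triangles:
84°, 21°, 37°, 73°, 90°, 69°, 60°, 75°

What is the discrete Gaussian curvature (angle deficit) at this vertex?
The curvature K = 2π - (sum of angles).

Sum of angles = 509°. K = 360° - 509° = -149° = -149π/180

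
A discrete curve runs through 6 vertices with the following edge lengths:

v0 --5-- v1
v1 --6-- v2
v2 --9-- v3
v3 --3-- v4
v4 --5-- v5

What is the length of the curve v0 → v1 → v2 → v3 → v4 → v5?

Arc length = 5 + 6 + 9 + 3 + 5 = 28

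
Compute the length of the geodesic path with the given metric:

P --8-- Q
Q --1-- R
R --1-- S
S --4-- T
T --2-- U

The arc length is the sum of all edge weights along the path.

Arc length = 8 + 1 + 1 + 4 + 2 = 16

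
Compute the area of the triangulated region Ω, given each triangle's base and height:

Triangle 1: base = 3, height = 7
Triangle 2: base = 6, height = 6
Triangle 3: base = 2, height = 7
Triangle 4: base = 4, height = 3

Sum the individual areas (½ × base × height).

(1/2)×3×7 + (1/2)×6×6 + (1/2)×2×7 + (1/2)×4×3 = 41.5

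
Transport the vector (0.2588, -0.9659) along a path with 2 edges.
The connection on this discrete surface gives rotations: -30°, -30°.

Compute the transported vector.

Total rotation: (-30°) + (-30°) = -60°. Final vector: (-0.7071, -0.7071)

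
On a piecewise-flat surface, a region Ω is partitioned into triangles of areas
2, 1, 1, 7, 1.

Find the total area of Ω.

2 + 1 + 1 + 7 + 1 = 12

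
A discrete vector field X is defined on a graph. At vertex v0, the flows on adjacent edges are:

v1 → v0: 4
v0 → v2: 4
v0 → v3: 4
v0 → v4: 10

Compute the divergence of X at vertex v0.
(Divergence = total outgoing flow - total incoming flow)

Divergence = sum of outgoing flows = (-4) + 4 + 4 + 10 = 14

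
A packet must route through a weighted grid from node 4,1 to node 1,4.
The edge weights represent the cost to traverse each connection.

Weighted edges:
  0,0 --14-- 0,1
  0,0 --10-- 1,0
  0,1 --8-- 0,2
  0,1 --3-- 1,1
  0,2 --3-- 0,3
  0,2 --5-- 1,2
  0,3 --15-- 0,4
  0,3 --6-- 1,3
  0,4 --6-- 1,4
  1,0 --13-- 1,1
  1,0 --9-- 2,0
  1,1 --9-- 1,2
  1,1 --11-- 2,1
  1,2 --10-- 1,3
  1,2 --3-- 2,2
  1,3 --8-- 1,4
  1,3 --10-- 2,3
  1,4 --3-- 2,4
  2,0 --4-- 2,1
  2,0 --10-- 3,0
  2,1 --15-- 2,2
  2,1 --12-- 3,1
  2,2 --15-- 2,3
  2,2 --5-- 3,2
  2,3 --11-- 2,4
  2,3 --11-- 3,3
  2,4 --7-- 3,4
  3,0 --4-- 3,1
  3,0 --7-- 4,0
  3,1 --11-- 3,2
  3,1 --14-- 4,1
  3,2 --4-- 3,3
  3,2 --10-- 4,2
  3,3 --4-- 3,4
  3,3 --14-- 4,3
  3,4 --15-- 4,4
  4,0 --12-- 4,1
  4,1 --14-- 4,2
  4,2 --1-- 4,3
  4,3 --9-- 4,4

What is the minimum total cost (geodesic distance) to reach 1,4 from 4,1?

Shortest path: 4,1 → 4,2 → 3,2 → 3,3 → 3,4 → 2,4 → 1,4, total weight = 42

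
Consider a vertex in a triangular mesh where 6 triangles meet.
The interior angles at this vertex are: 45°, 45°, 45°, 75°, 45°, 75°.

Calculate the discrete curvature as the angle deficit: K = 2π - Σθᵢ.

Sum of angles = 330°. K = 360° - 330° = 30° = π/6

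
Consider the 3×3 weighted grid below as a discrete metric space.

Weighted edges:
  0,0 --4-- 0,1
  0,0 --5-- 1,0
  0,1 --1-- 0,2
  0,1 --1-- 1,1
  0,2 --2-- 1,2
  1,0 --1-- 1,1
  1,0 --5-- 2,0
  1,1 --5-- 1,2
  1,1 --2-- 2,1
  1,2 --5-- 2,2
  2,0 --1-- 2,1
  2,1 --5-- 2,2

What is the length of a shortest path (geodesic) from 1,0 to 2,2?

Shortest path: 1,0 → 1,1 → 2,1 → 2,2, total weight = 8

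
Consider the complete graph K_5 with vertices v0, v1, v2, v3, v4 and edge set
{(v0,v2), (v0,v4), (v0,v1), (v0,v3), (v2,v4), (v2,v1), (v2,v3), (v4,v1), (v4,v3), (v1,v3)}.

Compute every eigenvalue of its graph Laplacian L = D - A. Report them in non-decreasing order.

For the complete graph K_n, L = nI − J (J = all-ones matrix). J has eigenvalues n (once, eigenvector 𝟙) and 0 (multiplicity n−1), so L has eigenvalues 0 (once) and n (multiplicity n−1). Here n = 5: eigenvalue 0 once and 5 with multiplicity 4.
Laplacian eigenvalues (increasing order): [0.0, 5.0, 5.0, 5.0, 5.0]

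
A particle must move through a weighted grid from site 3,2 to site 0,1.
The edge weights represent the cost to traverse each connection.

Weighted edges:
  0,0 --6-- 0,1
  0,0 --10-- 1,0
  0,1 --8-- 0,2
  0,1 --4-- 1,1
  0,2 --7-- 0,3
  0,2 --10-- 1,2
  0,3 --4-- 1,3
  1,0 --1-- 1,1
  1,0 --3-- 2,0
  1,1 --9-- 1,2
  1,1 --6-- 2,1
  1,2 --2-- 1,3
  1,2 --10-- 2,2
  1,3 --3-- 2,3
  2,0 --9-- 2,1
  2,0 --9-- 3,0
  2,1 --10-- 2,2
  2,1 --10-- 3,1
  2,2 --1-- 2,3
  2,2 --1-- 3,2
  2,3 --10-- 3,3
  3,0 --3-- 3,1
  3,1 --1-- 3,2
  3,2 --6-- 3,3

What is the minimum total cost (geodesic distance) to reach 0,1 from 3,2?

Shortest path: 3,2 → 2,2 → 2,3 → 1,3 → 1,2 → 1,1 → 0,1, total weight = 20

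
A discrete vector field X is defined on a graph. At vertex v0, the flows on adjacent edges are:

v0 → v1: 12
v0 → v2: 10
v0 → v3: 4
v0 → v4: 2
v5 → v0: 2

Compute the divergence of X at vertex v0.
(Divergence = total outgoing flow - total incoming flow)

Divergence = sum of outgoing flows = 12 + 10 + 4 + 2 + (-2) = 26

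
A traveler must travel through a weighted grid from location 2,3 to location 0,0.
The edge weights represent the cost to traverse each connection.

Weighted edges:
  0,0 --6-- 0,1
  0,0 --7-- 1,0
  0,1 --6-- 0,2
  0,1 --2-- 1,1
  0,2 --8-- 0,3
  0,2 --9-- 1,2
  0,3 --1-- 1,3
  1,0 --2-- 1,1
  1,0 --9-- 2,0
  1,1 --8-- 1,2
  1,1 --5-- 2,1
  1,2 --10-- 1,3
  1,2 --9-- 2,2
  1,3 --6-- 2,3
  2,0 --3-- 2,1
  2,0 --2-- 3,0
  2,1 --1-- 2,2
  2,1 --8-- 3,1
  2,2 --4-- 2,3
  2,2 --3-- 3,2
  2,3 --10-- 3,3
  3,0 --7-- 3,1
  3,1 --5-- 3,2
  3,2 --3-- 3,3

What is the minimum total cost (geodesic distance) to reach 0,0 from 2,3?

Shortest path: 2,3 → 2,2 → 2,1 → 1,1 → 0,1 → 0,0, total weight = 18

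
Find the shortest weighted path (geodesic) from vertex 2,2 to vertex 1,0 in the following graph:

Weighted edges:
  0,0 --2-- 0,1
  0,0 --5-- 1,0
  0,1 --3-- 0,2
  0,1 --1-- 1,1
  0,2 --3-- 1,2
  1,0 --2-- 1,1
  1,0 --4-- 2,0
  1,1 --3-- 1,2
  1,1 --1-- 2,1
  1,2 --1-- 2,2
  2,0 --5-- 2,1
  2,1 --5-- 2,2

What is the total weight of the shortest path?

Shortest path: 2,2 → 1,2 → 1,1 → 1,0, total weight = 6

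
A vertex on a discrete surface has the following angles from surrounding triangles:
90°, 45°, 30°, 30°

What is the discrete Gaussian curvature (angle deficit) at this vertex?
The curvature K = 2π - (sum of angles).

Sum of angles = 195°. K = 360° - 195° = 165°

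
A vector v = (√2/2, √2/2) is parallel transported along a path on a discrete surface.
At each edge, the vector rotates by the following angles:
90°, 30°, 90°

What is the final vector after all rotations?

Total rotation: 90° + 30° + 90° = 210° ≡ -150° (mod 360°). Final vector: (-0.2588, -0.9659)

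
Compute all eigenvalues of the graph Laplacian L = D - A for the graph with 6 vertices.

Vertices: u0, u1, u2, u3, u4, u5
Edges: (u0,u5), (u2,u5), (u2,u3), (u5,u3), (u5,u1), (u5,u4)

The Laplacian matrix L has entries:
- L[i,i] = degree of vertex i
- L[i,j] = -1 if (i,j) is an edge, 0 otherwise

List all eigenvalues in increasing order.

Degrees: deg(u0) = 1, deg(u1) = 1, deg(u2) = 2, deg(u3) = 2, deg(u4) = 1, deg(u5) = 5.
L = D − A with rows/columns ordered (u0, u1, u2, u3, u4, u5):
  [ 1,  0,  0,  0,  0, -1]
  [ 0,  1,  0,  0,  0, -1]
  [ 0,  0,  2, -1,  0, -1]
  [ 0,  0, -1,  2,  0, -1]
  [ 0,  0,  0,  0,  1, -1]
  [-1, -1, -1, -1, -1,  5]
Characteristic polynomial: det(λI − L) = λ(λ − 1)³(λ − 3)(λ − 6).
Roots: λ = 0; (λ − 1) = 0 ⇒ λ = 1 (multiplicity 3); (λ − 3) = 0 ⇒ λ = 3; (λ − 6) = 0 ⇒ λ = 6.
(Check: the roots sum (with multiplicity) to 12, matching trace L = Σdeg = 2·6 = 12.)
Laplacian eigenvalues (increasing order): [0.0, 1.0, 1.0, 1.0, 3.0, 6.0]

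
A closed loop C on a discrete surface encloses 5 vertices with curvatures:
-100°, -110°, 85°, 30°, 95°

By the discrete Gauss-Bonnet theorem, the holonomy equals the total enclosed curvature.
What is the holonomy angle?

Holonomy = total enclosed curvature = (-100°) + (-110°) + 85° + 30° + 95° = 0°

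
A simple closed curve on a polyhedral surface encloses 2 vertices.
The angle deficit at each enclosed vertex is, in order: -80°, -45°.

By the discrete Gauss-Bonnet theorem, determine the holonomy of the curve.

Holonomy = total enclosed curvature = (-80°) + (-45°) = -125°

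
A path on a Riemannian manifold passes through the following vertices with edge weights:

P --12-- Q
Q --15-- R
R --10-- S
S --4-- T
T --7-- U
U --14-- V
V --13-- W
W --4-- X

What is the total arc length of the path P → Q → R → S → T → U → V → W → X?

Arc length = 12 + 15 + 10 + 4 + 7 + 14 + 13 + 4 = 79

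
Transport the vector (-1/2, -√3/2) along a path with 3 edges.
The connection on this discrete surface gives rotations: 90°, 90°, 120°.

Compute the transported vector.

Total rotation: 90° + 90° + 120° = 300° ≡ -60° (mod 360°). Final vector: (-1, 0)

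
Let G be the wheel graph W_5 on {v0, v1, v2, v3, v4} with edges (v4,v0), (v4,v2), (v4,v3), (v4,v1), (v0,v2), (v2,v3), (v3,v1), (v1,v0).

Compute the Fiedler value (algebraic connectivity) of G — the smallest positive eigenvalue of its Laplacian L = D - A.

The wheel W_5 is the join K_1 ∨ C_4 (a hub joined to every vertex of a cycle of length 4). For a join G ∨ H (G on p vertices, H on q vertices) the Laplacian spectrum is 0, p+q, the eigenvalues of L(G) other than one 0 each shifted by +q, and the eigenvalues of L(H) other than one 0 each shifted by +p. With G = K_1 (p = 1, nothing left after dropping its 0) and H = C_4 (q = 4, eigenvalues 2 − 2cos(2πk/4), k = 0, …, 3; drop k = 0), the spectrum of W_5 is 0, 5, and 1 + (2 − 2cos(2πk/4)) = 3 − 2cos(2πk/4) for k = 1, …, 3:
k=1: 3 − 2cos(π/2) = 3.0; k=2: 3 − 2cos(π) = 5.0; k=3: 3 − 2cos(3π/2) = 3.0.
Laplacian eigenvalues: [0.0, 3.0, 3.0, 5.0, 5.0]. Algebraic connectivity (smallest non-zero eigenvalue) = 3.0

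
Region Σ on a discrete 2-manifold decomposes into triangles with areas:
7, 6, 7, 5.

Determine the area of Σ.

7 + 6 + 7 + 5 = 25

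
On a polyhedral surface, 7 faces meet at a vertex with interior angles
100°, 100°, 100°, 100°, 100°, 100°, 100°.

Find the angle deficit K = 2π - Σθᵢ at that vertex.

Sum of angles = 700°. K = 360° - 700° = -340°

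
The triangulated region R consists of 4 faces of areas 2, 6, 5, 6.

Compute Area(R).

2 + 6 + 5 + 6 = 19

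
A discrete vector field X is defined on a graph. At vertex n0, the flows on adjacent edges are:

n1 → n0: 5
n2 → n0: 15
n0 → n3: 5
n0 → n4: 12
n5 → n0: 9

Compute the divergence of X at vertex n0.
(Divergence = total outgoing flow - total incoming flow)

Divergence = sum of outgoing flows = (-5) + (-15) + 5 + 12 + (-9) = -12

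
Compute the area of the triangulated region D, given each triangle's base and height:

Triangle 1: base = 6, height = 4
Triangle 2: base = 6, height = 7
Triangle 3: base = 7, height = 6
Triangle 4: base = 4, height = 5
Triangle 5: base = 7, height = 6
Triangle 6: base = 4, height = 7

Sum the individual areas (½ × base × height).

(1/2)×6×4 + (1/2)×6×7 + (1/2)×7×6 + (1/2)×4×5 + (1/2)×7×6 + (1/2)×4×7 = 99.0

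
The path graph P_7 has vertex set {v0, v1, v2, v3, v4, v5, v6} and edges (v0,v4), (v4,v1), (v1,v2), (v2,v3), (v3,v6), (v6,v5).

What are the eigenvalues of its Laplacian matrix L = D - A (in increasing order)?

The path graph P_n has Laplacian eigenvalues λ_k = 2 − 2cos(kπ/n), k = 0, 1, …, n−1. Here n = 7:
k=0: 2 − 2cos(0) = 0.0; k=1: 2 − 2cos(π/7) = 0.1981; k=2: 2 − 2cos(2π/7) = 0.753; k=3: 2 − 2cos(3π/7) = 1.555; k=4: 2 − 2cos(4π/7) = 2.445; k=5: 2 − 2cos(5π/7) = 3.247; k=6: 2 − 2cos(6π/7) = 3.8019.
Laplacian eigenvalues (increasing order): [0.0, 0.1981, 0.753, 1.555, 2.445, 3.247, 3.8019]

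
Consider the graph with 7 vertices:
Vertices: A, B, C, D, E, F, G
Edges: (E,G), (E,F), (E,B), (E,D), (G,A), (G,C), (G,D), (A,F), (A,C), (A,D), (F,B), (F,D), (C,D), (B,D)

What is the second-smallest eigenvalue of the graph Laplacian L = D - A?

Degrees: deg(A) = 4, deg(B) = 3, deg(C) = 3, deg(D) = 6, deg(E) = 4, deg(F) = 4, deg(G) = 4.
L = D − A with rows/columns ordered (A, B, C, D, E, F, G):
  [ 4,  0, -1, -1,  0, -1, -1]
  [ 0,  3,  0, -1, -1, -1,  0]
  [-1,  0,  3, -1,  0,  0, -1]
  [-1, -1, -1,  6, -1, -1, -1]
  [ 0, -1,  0, -1,  4, -1, -1]
  [-1, -1,  0, -1, -1,  4,  0]
  [-1,  0, -1, -1, -1,  0,  4]
Characteristic polynomial: det(λI − L) = λ(λ − 2)(λ − 4)²(λ − 5)(λ − 6)(λ − 7).
Roots: λ = 0; (λ − 2) = 0 ⇒ λ = 2; (λ − 4) = 0 ⇒ λ = 4 (multiplicity 2); (λ − 5) = 0 ⇒ λ = 5; (λ − 6) = 0 ⇒ λ = 6; (λ − 7) = 0 ⇒ λ = 7.
(Check: the roots sum (with multiplicity) to 28, matching trace L = Σdeg = 2·14 = 28.)
Laplacian eigenvalues: [0.0, 2.0, 4.0, 4.0, 5.0, 6.0, 7.0]. Algebraic connectivity (smallest non-zero eigenvalue) = 2.0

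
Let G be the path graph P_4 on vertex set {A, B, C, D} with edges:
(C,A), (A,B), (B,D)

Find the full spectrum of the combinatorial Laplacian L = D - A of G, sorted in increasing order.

The path graph P_n has Laplacian eigenvalues λ_k = 2 − 2cos(kπ/n), k = 0, 1, …, n−1. Here n = 4:
k=0: 2 − 2cos(0) = 0.0; k=1: 2 − 2cos(π/4) = 0.5858; k=2: 2 − 2cos(π/2) = 2.0; k=3: 2 − 2cos(3π/4) = 3.4142.
Laplacian eigenvalues (increasing order): [0.0, 0.5858, 2.0, 3.4142]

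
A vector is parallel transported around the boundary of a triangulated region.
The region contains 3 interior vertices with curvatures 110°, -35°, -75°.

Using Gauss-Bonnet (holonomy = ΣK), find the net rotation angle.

Holonomy = total enclosed curvature = 110° + (-35°) + (-75°) = 0°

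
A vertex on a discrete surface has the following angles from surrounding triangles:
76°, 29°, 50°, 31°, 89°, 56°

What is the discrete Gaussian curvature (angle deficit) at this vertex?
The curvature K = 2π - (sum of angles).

Sum of angles = 331°. K = 360° - 331° = 29° = 29π/180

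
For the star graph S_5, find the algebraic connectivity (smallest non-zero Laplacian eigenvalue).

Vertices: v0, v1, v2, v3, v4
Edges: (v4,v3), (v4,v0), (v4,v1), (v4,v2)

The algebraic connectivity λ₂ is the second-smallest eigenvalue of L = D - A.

The star S_5 is the complete bipartite graph K_{1,4} (one hub of degree 4, 4 leaves of degree 1). The Laplacian spectrum of K_{p,q} is 0, p (multiplicity q−1), q (multiplicity p−1), p+q. With p = 1, q = 4: 0 once, 1 with multiplicity 3, and 5 once. (Check: trace L = sum of degrees = 8 = 3·1 + 5.)
Laplacian eigenvalues: [0.0, 1.0, 1.0, 1.0, 5.0]. Algebraic connectivity (smallest non-zero eigenvalue) = 1.0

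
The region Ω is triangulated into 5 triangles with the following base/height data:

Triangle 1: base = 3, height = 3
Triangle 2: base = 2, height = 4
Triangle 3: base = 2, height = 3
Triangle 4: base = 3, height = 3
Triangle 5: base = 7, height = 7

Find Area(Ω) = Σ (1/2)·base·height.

(1/2)×3×3 + (1/2)×2×4 + (1/2)×2×3 + (1/2)×3×3 + (1/2)×7×7 = 40.5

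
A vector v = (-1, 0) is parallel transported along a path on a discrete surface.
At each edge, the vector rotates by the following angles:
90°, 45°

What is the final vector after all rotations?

Total rotation: 90° + 45° = 135°. Final vector: (0.7071, -0.7071)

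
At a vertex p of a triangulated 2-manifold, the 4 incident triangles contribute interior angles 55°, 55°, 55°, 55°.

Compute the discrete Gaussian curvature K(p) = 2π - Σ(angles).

Sum of angles = 220°. K = 360° - 220° = 140° = 7π/9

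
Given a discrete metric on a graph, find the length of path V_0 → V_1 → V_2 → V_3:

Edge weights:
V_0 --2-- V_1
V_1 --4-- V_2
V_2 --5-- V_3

Arc length = 2 + 4 + 5 = 11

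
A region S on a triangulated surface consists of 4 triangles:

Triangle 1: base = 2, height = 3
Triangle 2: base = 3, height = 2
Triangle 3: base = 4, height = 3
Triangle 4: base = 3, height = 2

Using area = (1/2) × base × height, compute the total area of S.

(1/2)×2×3 + (1/2)×3×2 + (1/2)×4×3 + (1/2)×3×2 = 15.0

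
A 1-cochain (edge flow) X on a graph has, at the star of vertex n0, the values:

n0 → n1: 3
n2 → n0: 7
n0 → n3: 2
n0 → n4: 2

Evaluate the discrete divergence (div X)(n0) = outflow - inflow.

Divergence = sum of outgoing flows = 3 + (-7) + 2 + 2 = 0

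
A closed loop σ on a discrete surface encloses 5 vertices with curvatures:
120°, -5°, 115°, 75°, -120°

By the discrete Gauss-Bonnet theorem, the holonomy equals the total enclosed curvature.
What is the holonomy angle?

Holonomy = total enclosed curvature = 120° + (-5°) + 115° + 75° + (-120°) = 185°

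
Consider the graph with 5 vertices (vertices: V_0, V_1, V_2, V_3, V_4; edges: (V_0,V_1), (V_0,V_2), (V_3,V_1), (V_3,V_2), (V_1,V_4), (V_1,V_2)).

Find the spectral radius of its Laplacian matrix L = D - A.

Degrees: deg(V_0) = 2, deg(V_1) = 4, deg(V_2) = 3, deg(V_3) = 2, deg(V_4) = 1.
L = D − A with rows/columns ordered (V_0, V_1, V_2, V_3, V_4):
  [ 2, -1, -1,  0,  0]
  [-1,  4, -1, -1, -1]
  [-1, -1,  3, -1,  0]
  [ 0, -1, -1,  2,  0]
  [ 0, -1,  0,  0,  1]
Characteristic polynomial: det(λI − L) = λ(λ − 1)(λ − 2)(λ − 4)(λ − 5).
Roots: λ = 0; (λ − 1) = 0 ⇒ λ = 1; (λ − 2) = 0 ⇒ λ = 2; (λ − 4) = 0 ⇒ λ = 4; (λ − 5) = 0 ⇒ λ = 5.
(Check: the roots sum (with multiplicity) to 12, matching trace L = Σdeg = 2·6 = 12.)
Laplacian eigenvalues: [0.0, 1.0, 2.0, 4.0, 5.0]. Largest eigenvalue (spectral radius) = 5.0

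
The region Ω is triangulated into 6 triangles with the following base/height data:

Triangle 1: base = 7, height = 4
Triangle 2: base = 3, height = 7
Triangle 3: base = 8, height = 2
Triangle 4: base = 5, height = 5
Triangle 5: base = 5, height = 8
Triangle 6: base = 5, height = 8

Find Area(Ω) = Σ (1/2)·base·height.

(1/2)×7×4 + (1/2)×3×7 + (1/2)×8×2 + (1/2)×5×5 + (1/2)×5×8 + (1/2)×5×8 = 85.0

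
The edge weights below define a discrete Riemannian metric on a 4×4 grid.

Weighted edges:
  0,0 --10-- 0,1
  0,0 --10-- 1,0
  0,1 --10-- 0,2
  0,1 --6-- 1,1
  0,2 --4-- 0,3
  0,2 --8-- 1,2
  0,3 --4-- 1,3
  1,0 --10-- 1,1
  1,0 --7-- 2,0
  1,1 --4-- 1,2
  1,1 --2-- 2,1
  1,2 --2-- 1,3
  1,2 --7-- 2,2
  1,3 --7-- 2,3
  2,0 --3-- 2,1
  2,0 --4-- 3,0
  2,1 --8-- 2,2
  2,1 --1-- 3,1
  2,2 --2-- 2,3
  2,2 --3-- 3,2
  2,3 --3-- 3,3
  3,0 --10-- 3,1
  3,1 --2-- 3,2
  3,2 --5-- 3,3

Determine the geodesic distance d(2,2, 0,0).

Shortest path: 2,2 → 3,2 → 3,1 → 2,1 → 1,1 → 0,1 → 0,0, total weight = 24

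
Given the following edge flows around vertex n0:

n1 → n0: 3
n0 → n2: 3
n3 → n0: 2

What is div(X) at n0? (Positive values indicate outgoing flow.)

Divergence = sum of outgoing flows = (-3) + 3 + (-2) = -2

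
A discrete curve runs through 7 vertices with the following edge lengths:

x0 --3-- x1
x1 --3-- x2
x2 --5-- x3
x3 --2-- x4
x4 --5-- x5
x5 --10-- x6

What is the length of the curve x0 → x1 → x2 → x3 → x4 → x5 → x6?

Arc length = 3 + 3 + 5 + 2 + 5 + 10 = 28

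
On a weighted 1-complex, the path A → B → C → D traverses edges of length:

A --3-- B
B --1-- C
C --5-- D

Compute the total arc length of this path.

Arc length = 3 + 1 + 5 = 9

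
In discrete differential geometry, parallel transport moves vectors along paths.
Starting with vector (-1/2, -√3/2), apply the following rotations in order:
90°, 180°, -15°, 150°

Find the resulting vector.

Total rotation: 90° + 180° + (-15°) + 150° = 405° ≡ 45° (mod 360°). Final vector: (0.2588, -0.9659)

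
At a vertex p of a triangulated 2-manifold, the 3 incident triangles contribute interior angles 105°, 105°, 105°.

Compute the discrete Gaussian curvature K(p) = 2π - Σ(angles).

Sum of angles = 315°. K = 360° - 315° = 45°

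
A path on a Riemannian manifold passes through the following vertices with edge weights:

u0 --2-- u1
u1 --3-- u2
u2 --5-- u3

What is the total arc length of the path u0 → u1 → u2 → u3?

Arc length = 2 + 3 + 5 = 10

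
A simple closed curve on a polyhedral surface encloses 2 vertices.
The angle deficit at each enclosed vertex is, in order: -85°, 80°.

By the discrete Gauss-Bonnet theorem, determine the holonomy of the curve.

Holonomy = total enclosed curvature = (-85°) + 80° = -5°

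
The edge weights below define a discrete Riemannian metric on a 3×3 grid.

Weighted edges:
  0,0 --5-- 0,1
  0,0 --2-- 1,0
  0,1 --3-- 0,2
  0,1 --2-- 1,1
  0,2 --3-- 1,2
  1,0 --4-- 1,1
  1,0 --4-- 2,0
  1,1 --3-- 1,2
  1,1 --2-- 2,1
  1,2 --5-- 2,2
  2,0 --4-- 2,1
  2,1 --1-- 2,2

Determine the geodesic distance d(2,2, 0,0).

Shortest path: 2,2 → 2,1 → 1,1 → 1,0 → 0,0, total weight = 9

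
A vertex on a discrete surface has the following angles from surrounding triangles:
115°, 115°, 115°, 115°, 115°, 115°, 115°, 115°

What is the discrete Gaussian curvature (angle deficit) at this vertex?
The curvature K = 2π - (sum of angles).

Sum of angles = 920°. K = 360° - 920° = -560°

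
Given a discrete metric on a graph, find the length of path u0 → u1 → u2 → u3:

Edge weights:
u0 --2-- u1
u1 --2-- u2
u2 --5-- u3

Arc length = 2 + 2 + 5 = 9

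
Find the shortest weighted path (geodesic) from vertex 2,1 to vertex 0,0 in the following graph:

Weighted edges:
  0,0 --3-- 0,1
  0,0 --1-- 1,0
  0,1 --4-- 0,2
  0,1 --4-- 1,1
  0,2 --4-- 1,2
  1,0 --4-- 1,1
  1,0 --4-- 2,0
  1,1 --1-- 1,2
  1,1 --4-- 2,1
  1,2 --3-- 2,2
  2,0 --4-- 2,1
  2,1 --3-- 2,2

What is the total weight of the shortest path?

Shortest path: 2,1 → 1,1 → 1,0 → 0,0, total weight = 9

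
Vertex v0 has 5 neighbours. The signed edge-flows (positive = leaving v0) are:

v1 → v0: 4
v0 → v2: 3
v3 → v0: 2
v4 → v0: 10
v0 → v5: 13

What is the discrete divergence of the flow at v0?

Divergence = sum of outgoing flows = (-4) + 3 + (-2) + (-10) + 13 = 0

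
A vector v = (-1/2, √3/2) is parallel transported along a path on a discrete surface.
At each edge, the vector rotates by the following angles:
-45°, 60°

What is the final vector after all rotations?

Total rotation: (-45°) + 60° = 15°. Final vector: (-0.7071, 0.7071)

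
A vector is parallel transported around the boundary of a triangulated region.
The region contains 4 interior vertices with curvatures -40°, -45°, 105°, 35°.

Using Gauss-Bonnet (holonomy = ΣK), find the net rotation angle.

Holonomy = total enclosed curvature = (-40°) + (-45°) + 105° + 35° = 55°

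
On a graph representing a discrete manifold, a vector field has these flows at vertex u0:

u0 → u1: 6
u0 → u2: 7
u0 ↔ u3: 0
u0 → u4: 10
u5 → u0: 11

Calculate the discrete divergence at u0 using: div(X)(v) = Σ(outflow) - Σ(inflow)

Divergence = sum of outgoing flows = 6 + 7 + 0 + 10 + (-11) = 12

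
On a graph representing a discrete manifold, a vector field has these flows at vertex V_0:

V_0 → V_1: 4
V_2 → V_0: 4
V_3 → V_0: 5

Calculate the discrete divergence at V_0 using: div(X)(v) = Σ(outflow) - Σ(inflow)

Divergence = sum of outgoing flows = 4 + (-4) + (-5) = -5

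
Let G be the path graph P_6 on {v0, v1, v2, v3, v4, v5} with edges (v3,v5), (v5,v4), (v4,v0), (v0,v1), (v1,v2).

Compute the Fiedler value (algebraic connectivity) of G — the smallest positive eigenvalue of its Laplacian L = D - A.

The path graph P_n has Laplacian eigenvalues λ_k = 2 − 2cos(kπ/n), k = 0, 1, …, n−1. Here n = 6:
k=0: 2 − 2cos(0) = 0.0; k=1: 2 − 2cos(π/6) = 0.2679; k=2: 2 − 2cos(π/3) = 1.0; k=3: 2 − 2cos(π/2) = 2.0; k=4: 2 − 2cos(2π/3) = 3.0; k=5: 2 − 2cos(5π/6) = 3.7321.
Laplacian eigenvalues: [0.0, 0.2679, 1.0, 2.0, 3.0, 3.7321]. Algebraic connectivity (smallest non-zero eigenvalue) = 0.2679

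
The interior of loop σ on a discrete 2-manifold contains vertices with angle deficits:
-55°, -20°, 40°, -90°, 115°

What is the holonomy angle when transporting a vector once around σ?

Holonomy = total enclosed curvature = (-55°) + (-20°) + 40° + (-90°) + 115° = -10°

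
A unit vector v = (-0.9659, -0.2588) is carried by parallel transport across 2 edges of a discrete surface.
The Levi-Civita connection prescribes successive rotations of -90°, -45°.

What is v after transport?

Total rotation: (-90°) + (-45°) = -135°. Final vector: (0.5000, 0.8660)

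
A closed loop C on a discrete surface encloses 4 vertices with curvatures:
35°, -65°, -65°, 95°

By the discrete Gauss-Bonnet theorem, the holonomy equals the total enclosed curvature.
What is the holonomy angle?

Holonomy = total enclosed curvature = 35° + (-65°) + (-65°) + 95° = 0°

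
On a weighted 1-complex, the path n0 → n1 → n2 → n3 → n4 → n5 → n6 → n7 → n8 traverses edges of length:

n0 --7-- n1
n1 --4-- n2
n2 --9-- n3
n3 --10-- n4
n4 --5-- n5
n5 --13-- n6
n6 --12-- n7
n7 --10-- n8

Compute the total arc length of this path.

Arc length = 7 + 4 + 9 + 10 + 5 + 13 + 12 + 10 = 70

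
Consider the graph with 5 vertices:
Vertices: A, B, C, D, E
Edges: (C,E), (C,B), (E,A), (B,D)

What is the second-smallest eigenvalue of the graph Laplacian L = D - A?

Degrees: deg(A) = 1, deg(B) = 2, deg(C) = 2, deg(D) = 1, deg(E) = 2.
L = D − A with rows/columns ordered (A, B, C, D, E):
  [ 1,  0,  0,  0, -1]
  [ 0,  2, -1, -1,  0]
  [ 0, -1,  2,  0, -1]
  [ 0, -1,  0,  1,  0]
  [-1,  0, -1,  0,  2]
Characteristic polynomial: det(λI − L) = λ(λ² − 3λ + 1)(λ² − 5λ + 5).
Roots: λ = 0; (λ² − 3λ + 1) = 0 ⇒ λ = (3 ± √5)/2 ≈ 0.382, 2.618; (λ² − 5λ + 5) = 0 ⇒ λ = (5 ± √5)/2 ≈ 1.382, 3.618.
(Check: the roots sum (with multiplicity) to 8, matching trace L = Σdeg = 2·4 = 8.)
Laplacian eigenvalues: [0.0, 0.382, 1.382, 2.618, 3.618]. Algebraic connectivity (smallest non-zero eigenvalue) = 0.382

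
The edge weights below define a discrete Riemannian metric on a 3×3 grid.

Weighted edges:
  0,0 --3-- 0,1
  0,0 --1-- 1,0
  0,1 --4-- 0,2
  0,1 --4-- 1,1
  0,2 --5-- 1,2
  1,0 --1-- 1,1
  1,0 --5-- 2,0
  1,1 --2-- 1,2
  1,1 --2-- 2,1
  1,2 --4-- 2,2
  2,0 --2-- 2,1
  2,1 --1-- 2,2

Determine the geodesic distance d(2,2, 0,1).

Shortest path: 2,2 → 2,1 → 1,1 → 0,1, total weight = 7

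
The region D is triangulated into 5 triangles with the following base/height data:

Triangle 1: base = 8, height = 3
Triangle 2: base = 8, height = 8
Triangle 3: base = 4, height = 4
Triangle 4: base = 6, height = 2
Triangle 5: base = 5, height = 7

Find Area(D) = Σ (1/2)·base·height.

(1/2)×8×3 + (1/2)×8×8 + (1/2)×4×4 + (1/2)×6×2 + (1/2)×5×7 = 75.5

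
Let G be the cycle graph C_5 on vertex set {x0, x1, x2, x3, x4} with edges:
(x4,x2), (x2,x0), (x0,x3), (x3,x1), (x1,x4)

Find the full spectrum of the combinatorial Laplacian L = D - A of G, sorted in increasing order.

The cycle graph C_n has Laplacian eigenvalues λ_k = 2 − 2cos(2πk/n), k = 0, 1, …, n−1. Here n = 5:
k=0: 2 − 2cos(0) = 0.0; k=1: 2 − 2cos(2π/5) = 1.382; k=2: 2 − 2cos(4π/5) = 3.618; k=3: 2 − 2cos(6π/5) = 3.618; k=4: 2 − 2cos(8π/5) = 1.382.
Laplacian eigenvalues (increasing order): [0.0, 1.382, 1.382, 3.618, 3.618]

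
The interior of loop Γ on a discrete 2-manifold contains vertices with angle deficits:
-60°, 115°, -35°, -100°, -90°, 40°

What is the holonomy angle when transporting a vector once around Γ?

Holonomy = total enclosed curvature = (-60°) + 115° + (-35°) + (-100°) + (-90°) + 40° = -130°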